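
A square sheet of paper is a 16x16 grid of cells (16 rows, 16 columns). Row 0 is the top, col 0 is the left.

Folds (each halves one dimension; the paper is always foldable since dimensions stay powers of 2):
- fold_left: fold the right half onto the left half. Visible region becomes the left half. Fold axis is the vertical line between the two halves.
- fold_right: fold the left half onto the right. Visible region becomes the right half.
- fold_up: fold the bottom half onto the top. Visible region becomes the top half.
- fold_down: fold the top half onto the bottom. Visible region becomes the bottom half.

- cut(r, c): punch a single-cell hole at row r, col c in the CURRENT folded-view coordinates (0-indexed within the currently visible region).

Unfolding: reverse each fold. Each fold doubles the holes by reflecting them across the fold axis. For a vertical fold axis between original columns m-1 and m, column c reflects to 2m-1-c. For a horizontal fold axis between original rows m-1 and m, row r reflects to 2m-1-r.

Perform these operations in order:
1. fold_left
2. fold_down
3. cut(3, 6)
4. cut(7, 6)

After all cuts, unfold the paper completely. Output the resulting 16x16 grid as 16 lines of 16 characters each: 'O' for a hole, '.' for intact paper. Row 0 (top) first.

Answer: ......O..O......
................
................
................
......O..O......
................
................
................
................
................
................
......O..O......
................
................
................
......O..O......

Derivation:
Op 1 fold_left: fold axis v@8; visible region now rows[0,16) x cols[0,8) = 16x8
Op 2 fold_down: fold axis h@8; visible region now rows[8,16) x cols[0,8) = 8x8
Op 3 cut(3, 6): punch at orig (11,6); cuts so far [(11, 6)]; region rows[8,16) x cols[0,8) = 8x8
Op 4 cut(7, 6): punch at orig (15,6); cuts so far [(11, 6), (15, 6)]; region rows[8,16) x cols[0,8) = 8x8
Unfold 1 (reflect across h@8): 4 holes -> [(0, 6), (4, 6), (11, 6), (15, 6)]
Unfold 2 (reflect across v@8): 8 holes -> [(0, 6), (0, 9), (4, 6), (4, 9), (11, 6), (11, 9), (15, 6), (15, 9)]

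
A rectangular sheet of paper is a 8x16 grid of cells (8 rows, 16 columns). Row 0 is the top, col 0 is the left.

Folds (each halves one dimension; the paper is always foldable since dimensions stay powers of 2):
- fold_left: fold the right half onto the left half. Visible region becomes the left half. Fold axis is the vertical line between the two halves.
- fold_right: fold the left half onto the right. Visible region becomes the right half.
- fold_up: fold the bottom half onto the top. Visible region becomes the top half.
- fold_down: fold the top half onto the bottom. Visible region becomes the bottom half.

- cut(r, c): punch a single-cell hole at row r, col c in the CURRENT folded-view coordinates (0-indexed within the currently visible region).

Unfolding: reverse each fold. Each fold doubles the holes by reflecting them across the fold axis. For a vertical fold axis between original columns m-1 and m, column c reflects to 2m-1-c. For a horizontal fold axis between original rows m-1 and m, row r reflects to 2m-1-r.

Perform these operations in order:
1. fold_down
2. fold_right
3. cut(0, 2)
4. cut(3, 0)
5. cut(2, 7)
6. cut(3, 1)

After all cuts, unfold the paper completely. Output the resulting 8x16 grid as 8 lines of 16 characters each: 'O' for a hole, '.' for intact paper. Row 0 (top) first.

Op 1 fold_down: fold axis h@4; visible region now rows[4,8) x cols[0,16) = 4x16
Op 2 fold_right: fold axis v@8; visible region now rows[4,8) x cols[8,16) = 4x8
Op 3 cut(0, 2): punch at orig (4,10); cuts so far [(4, 10)]; region rows[4,8) x cols[8,16) = 4x8
Op 4 cut(3, 0): punch at orig (7,8); cuts so far [(4, 10), (7, 8)]; region rows[4,8) x cols[8,16) = 4x8
Op 5 cut(2, 7): punch at orig (6,15); cuts so far [(4, 10), (6, 15), (7, 8)]; region rows[4,8) x cols[8,16) = 4x8
Op 6 cut(3, 1): punch at orig (7,9); cuts so far [(4, 10), (6, 15), (7, 8), (7, 9)]; region rows[4,8) x cols[8,16) = 4x8
Unfold 1 (reflect across v@8): 8 holes -> [(4, 5), (4, 10), (6, 0), (6, 15), (7, 6), (7, 7), (7, 8), (7, 9)]
Unfold 2 (reflect across h@4): 16 holes -> [(0, 6), (0, 7), (0, 8), (0, 9), (1, 0), (1, 15), (3, 5), (3, 10), (4, 5), (4, 10), (6, 0), (6, 15), (7, 6), (7, 7), (7, 8), (7, 9)]

Answer: ......OOOO......
O..............O
................
.....O....O.....
.....O....O.....
................
O..............O
......OOOO......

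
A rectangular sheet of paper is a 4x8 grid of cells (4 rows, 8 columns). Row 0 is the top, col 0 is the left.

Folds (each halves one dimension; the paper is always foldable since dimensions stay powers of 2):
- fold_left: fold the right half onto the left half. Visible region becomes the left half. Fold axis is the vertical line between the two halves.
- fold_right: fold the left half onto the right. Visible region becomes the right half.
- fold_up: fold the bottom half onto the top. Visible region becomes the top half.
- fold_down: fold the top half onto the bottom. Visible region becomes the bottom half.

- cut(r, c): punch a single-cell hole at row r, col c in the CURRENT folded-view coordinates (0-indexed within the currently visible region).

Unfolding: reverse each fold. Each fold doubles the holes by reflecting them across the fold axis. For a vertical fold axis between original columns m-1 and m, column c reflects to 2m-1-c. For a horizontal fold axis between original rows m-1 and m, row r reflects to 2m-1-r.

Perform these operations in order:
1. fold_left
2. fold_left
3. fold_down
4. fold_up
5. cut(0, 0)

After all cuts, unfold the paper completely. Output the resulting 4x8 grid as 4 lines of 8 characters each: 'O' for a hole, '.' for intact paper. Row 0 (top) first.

Answer: O..OO..O
O..OO..O
O..OO..O
O..OO..O

Derivation:
Op 1 fold_left: fold axis v@4; visible region now rows[0,4) x cols[0,4) = 4x4
Op 2 fold_left: fold axis v@2; visible region now rows[0,4) x cols[0,2) = 4x2
Op 3 fold_down: fold axis h@2; visible region now rows[2,4) x cols[0,2) = 2x2
Op 4 fold_up: fold axis h@3; visible region now rows[2,3) x cols[0,2) = 1x2
Op 5 cut(0, 0): punch at orig (2,0); cuts so far [(2, 0)]; region rows[2,3) x cols[0,2) = 1x2
Unfold 1 (reflect across h@3): 2 holes -> [(2, 0), (3, 0)]
Unfold 2 (reflect across h@2): 4 holes -> [(0, 0), (1, 0), (2, 0), (3, 0)]
Unfold 3 (reflect across v@2): 8 holes -> [(0, 0), (0, 3), (1, 0), (1, 3), (2, 0), (2, 3), (3, 0), (3, 3)]
Unfold 4 (reflect across v@4): 16 holes -> [(0, 0), (0, 3), (0, 4), (0, 7), (1, 0), (1, 3), (1, 4), (1, 7), (2, 0), (2, 3), (2, 4), (2, 7), (3, 0), (3, 3), (3, 4), (3, 7)]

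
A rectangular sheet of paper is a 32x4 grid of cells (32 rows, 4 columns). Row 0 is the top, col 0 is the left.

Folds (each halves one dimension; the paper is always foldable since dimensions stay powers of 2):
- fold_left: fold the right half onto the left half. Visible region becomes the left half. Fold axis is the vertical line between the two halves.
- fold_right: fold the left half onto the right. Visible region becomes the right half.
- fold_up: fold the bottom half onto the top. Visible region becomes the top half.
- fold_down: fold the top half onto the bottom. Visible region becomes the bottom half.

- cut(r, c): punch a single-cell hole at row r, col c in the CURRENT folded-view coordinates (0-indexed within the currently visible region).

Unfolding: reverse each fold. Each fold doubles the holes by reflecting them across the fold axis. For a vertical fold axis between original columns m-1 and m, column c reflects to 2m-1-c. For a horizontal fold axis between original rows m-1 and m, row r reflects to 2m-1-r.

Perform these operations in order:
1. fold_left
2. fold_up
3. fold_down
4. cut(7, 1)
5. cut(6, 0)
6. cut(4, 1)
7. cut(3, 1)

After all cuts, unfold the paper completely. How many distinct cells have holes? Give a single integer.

Answer: 32

Derivation:
Op 1 fold_left: fold axis v@2; visible region now rows[0,32) x cols[0,2) = 32x2
Op 2 fold_up: fold axis h@16; visible region now rows[0,16) x cols[0,2) = 16x2
Op 3 fold_down: fold axis h@8; visible region now rows[8,16) x cols[0,2) = 8x2
Op 4 cut(7, 1): punch at orig (15,1); cuts so far [(15, 1)]; region rows[8,16) x cols[0,2) = 8x2
Op 5 cut(6, 0): punch at orig (14,0); cuts so far [(14, 0), (15, 1)]; region rows[8,16) x cols[0,2) = 8x2
Op 6 cut(4, 1): punch at orig (12,1); cuts so far [(12, 1), (14, 0), (15, 1)]; region rows[8,16) x cols[0,2) = 8x2
Op 7 cut(3, 1): punch at orig (11,1); cuts so far [(11, 1), (12, 1), (14, 0), (15, 1)]; region rows[8,16) x cols[0,2) = 8x2
Unfold 1 (reflect across h@8): 8 holes -> [(0, 1), (1, 0), (3, 1), (4, 1), (11, 1), (12, 1), (14, 0), (15, 1)]
Unfold 2 (reflect across h@16): 16 holes -> [(0, 1), (1, 0), (3, 1), (4, 1), (11, 1), (12, 1), (14, 0), (15, 1), (16, 1), (17, 0), (19, 1), (20, 1), (27, 1), (28, 1), (30, 0), (31, 1)]
Unfold 3 (reflect across v@2): 32 holes -> [(0, 1), (0, 2), (1, 0), (1, 3), (3, 1), (3, 2), (4, 1), (4, 2), (11, 1), (11, 2), (12, 1), (12, 2), (14, 0), (14, 3), (15, 1), (15, 2), (16, 1), (16, 2), (17, 0), (17, 3), (19, 1), (19, 2), (20, 1), (20, 2), (27, 1), (27, 2), (28, 1), (28, 2), (30, 0), (30, 3), (31, 1), (31, 2)]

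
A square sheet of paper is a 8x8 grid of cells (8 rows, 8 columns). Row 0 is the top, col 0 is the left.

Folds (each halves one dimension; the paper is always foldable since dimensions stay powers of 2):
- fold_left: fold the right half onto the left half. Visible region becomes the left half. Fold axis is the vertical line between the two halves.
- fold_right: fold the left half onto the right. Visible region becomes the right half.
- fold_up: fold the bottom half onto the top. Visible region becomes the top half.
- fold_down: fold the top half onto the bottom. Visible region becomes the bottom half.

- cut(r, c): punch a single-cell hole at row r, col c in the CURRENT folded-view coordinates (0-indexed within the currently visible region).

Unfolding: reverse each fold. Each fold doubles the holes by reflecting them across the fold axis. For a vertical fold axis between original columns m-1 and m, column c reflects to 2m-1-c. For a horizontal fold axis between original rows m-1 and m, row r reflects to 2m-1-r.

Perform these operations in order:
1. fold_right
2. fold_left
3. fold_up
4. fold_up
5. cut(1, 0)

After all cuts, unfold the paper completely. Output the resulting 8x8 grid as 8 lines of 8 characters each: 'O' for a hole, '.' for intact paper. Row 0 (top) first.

Op 1 fold_right: fold axis v@4; visible region now rows[0,8) x cols[4,8) = 8x4
Op 2 fold_left: fold axis v@6; visible region now rows[0,8) x cols[4,6) = 8x2
Op 3 fold_up: fold axis h@4; visible region now rows[0,4) x cols[4,6) = 4x2
Op 4 fold_up: fold axis h@2; visible region now rows[0,2) x cols[4,6) = 2x2
Op 5 cut(1, 0): punch at orig (1,4); cuts so far [(1, 4)]; region rows[0,2) x cols[4,6) = 2x2
Unfold 1 (reflect across h@2): 2 holes -> [(1, 4), (2, 4)]
Unfold 2 (reflect across h@4): 4 holes -> [(1, 4), (2, 4), (5, 4), (6, 4)]
Unfold 3 (reflect across v@6): 8 holes -> [(1, 4), (1, 7), (2, 4), (2, 7), (5, 4), (5, 7), (6, 4), (6, 7)]
Unfold 4 (reflect across v@4): 16 holes -> [(1, 0), (1, 3), (1, 4), (1, 7), (2, 0), (2, 3), (2, 4), (2, 7), (5, 0), (5, 3), (5, 4), (5, 7), (6, 0), (6, 3), (6, 4), (6, 7)]

Answer: ........
O..OO..O
O..OO..O
........
........
O..OO..O
O..OO..O
........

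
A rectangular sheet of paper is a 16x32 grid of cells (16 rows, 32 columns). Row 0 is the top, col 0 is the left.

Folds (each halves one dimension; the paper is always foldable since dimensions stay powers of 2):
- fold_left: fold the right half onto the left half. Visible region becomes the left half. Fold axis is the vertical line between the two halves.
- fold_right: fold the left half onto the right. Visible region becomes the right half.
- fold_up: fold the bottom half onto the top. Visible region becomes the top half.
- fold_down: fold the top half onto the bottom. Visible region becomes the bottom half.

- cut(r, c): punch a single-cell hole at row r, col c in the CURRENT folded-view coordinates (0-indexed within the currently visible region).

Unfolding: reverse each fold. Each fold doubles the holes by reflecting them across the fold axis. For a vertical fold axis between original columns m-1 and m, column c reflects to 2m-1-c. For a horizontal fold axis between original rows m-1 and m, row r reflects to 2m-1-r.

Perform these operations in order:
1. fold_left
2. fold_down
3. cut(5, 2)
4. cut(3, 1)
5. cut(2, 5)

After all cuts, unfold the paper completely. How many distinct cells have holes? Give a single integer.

Op 1 fold_left: fold axis v@16; visible region now rows[0,16) x cols[0,16) = 16x16
Op 2 fold_down: fold axis h@8; visible region now rows[8,16) x cols[0,16) = 8x16
Op 3 cut(5, 2): punch at orig (13,2); cuts so far [(13, 2)]; region rows[8,16) x cols[0,16) = 8x16
Op 4 cut(3, 1): punch at orig (11,1); cuts so far [(11, 1), (13, 2)]; region rows[8,16) x cols[0,16) = 8x16
Op 5 cut(2, 5): punch at orig (10,5); cuts so far [(10, 5), (11, 1), (13, 2)]; region rows[8,16) x cols[0,16) = 8x16
Unfold 1 (reflect across h@8): 6 holes -> [(2, 2), (4, 1), (5, 5), (10, 5), (11, 1), (13, 2)]
Unfold 2 (reflect across v@16): 12 holes -> [(2, 2), (2, 29), (4, 1), (4, 30), (5, 5), (5, 26), (10, 5), (10, 26), (11, 1), (11, 30), (13, 2), (13, 29)]

Answer: 12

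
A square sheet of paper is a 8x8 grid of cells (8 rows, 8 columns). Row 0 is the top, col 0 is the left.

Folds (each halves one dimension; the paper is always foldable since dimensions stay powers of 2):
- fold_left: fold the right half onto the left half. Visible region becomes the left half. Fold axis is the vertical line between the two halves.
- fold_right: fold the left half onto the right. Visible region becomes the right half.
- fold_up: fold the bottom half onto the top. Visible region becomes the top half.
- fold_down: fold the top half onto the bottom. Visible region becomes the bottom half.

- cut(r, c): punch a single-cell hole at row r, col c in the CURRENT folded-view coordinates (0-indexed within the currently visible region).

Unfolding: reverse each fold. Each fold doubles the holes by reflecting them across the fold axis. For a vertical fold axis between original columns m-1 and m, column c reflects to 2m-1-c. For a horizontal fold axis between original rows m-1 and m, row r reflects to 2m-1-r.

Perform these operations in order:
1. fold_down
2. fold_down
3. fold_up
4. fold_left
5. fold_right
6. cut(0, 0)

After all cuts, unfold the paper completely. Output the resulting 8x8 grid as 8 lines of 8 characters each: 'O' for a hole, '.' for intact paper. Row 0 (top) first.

Op 1 fold_down: fold axis h@4; visible region now rows[4,8) x cols[0,8) = 4x8
Op 2 fold_down: fold axis h@6; visible region now rows[6,8) x cols[0,8) = 2x8
Op 3 fold_up: fold axis h@7; visible region now rows[6,7) x cols[0,8) = 1x8
Op 4 fold_left: fold axis v@4; visible region now rows[6,7) x cols[0,4) = 1x4
Op 5 fold_right: fold axis v@2; visible region now rows[6,7) x cols[2,4) = 1x2
Op 6 cut(0, 0): punch at orig (6,2); cuts so far [(6, 2)]; region rows[6,7) x cols[2,4) = 1x2
Unfold 1 (reflect across v@2): 2 holes -> [(6, 1), (6, 2)]
Unfold 2 (reflect across v@4): 4 holes -> [(6, 1), (6, 2), (6, 5), (6, 6)]
Unfold 3 (reflect across h@7): 8 holes -> [(6, 1), (6, 2), (6, 5), (6, 6), (7, 1), (7, 2), (7, 5), (7, 6)]
Unfold 4 (reflect across h@6): 16 holes -> [(4, 1), (4, 2), (4, 5), (4, 6), (5, 1), (5, 2), (5, 5), (5, 6), (6, 1), (6, 2), (6, 5), (6, 6), (7, 1), (7, 2), (7, 5), (7, 6)]
Unfold 5 (reflect across h@4): 32 holes -> [(0, 1), (0, 2), (0, 5), (0, 6), (1, 1), (1, 2), (1, 5), (1, 6), (2, 1), (2, 2), (2, 5), (2, 6), (3, 1), (3, 2), (3, 5), (3, 6), (4, 1), (4, 2), (4, 5), (4, 6), (5, 1), (5, 2), (5, 5), (5, 6), (6, 1), (6, 2), (6, 5), (6, 6), (7, 1), (7, 2), (7, 5), (7, 6)]

Answer: .OO..OO.
.OO..OO.
.OO..OO.
.OO..OO.
.OO..OO.
.OO..OO.
.OO..OO.
.OO..OO.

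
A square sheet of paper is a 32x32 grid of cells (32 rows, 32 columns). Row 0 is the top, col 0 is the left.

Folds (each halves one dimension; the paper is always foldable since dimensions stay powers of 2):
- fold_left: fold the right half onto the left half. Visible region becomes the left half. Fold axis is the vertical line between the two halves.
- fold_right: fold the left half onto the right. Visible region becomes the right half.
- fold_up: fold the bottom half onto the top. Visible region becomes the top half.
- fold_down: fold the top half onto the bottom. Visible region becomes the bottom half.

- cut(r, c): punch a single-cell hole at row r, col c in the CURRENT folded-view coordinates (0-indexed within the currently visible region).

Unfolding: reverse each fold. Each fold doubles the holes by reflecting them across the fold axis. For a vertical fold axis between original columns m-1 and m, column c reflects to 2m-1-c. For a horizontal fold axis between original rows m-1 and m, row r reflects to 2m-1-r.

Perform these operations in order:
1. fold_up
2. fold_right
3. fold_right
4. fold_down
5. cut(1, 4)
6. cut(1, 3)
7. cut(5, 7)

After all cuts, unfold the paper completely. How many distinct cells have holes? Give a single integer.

Op 1 fold_up: fold axis h@16; visible region now rows[0,16) x cols[0,32) = 16x32
Op 2 fold_right: fold axis v@16; visible region now rows[0,16) x cols[16,32) = 16x16
Op 3 fold_right: fold axis v@24; visible region now rows[0,16) x cols[24,32) = 16x8
Op 4 fold_down: fold axis h@8; visible region now rows[8,16) x cols[24,32) = 8x8
Op 5 cut(1, 4): punch at orig (9,28); cuts so far [(9, 28)]; region rows[8,16) x cols[24,32) = 8x8
Op 6 cut(1, 3): punch at orig (9,27); cuts so far [(9, 27), (9, 28)]; region rows[8,16) x cols[24,32) = 8x8
Op 7 cut(5, 7): punch at orig (13,31); cuts so far [(9, 27), (9, 28), (13, 31)]; region rows[8,16) x cols[24,32) = 8x8
Unfold 1 (reflect across h@8): 6 holes -> [(2, 31), (6, 27), (6, 28), (9, 27), (9, 28), (13, 31)]
Unfold 2 (reflect across v@24): 12 holes -> [(2, 16), (2, 31), (6, 19), (6, 20), (6, 27), (6, 28), (9, 19), (9, 20), (9, 27), (9, 28), (13, 16), (13, 31)]
Unfold 3 (reflect across v@16): 24 holes -> [(2, 0), (2, 15), (2, 16), (2, 31), (6, 3), (6, 4), (6, 11), (6, 12), (6, 19), (6, 20), (6, 27), (6, 28), (9, 3), (9, 4), (9, 11), (9, 12), (9, 19), (9, 20), (9, 27), (9, 28), (13, 0), (13, 15), (13, 16), (13, 31)]
Unfold 4 (reflect across h@16): 48 holes -> [(2, 0), (2, 15), (2, 16), (2, 31), (6, 3), (6, 4), (6, 11), (6, 12), (6, 19), (6, 20), (6, 27), (6, 28), (9, 3), (9, 4), (9, 11), (9, 12), (9, 19), (9, 20), (9, 27), (9, 28), (13, 0), (13, 15), (13, 16), (13, 31), (18, 0), (18, 15), (18, 16), (18, 31), (22, 3), (22, 4), (22, 11), (22, 12), (22, 19), (22, 20), (22, 27), (22, 28), (25, 3), (25, 4), (25, 11), (25, 12), (25, 19), (25, 20), (25, 27), (25, 28), (29, 0), (29, 15), (29, 16), (29, 31)]

Answer: 48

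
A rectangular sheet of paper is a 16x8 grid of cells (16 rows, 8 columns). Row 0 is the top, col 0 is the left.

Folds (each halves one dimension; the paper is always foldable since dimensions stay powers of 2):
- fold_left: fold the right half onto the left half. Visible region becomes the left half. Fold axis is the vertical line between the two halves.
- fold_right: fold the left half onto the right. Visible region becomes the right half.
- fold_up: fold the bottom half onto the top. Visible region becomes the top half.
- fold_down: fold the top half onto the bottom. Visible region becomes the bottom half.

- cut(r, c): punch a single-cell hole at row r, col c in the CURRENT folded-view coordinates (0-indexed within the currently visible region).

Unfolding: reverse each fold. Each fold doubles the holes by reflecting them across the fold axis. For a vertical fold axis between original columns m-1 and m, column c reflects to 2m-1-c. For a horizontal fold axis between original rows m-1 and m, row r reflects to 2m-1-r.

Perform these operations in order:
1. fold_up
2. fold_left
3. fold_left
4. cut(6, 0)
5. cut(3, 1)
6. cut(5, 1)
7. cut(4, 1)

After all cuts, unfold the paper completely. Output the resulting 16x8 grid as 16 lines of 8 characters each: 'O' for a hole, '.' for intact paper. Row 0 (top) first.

Op 1 fold_up: fold axis h@8; visible region now rows[0,8) x cols[0,8) = 8x8
Op 2 fold_left: fold axis v@4; visible region now rows[0,8) x cols[0,4) = 8x4
Op 3 fold_left: fold axis v@2; visible region now rows[0,8) x cols[0,2) = 8x2
Op 4 cut(6, 0): punch at orig (6,0); cuts so far [(6, 0)]; region rows[0,8) x cols[0,2) = 8x2
Op 5 cut(3, 1): punch at orig (3,1); cuts so far [(3, 1), (6, 0)]; region rows[0,8) x cols[0,2) = 8x2
Op 6 cut(5, 1): punch at orig (5,1); cuts so far [(3, 1), (5, 1), (6, 0)]; region rows[0,8) x cols[0,2) = 8x2
Op 7 cut(4, 1): punch at orig (4,1); cuts so far [(3, 1), (4, 1), (5, 1), (6, 0)]; region rows[0,8) x cols[0,2) = 8x2
Unfold 1 (reflect across v@2): 8 holes -> [(3, 1), (3, 2), (4, 1), (4, 2), (5, 1), (5, 2), (6, 0), (6, 3)]
Unfold 2 (reflect across v@4): 16 holes -> [(3, 1), (3, 2), (3, 5), (3, 6), (4, 1), (4, 2), (4, 5), (4, 6), (5, 1), (5, 2), (5, 5), (5, 6), (6, 0), (6, 3), (6, 4), (6, 7)]
Unfold 3 (reflect across h@8): 32 holes -> [(3, 1), (3, 2), (3, 5), (3, 6), (4, 1), (4, 2), (4, 5), (4, 6), (5, 1), (5, 2), (5, 5), (5, 6), (6, 0), (6, 3), (6, 4), (6, 7), (9, 0), (9, 3), (9, 4), (9, 7), (10, 1), (10, 2), (10, 5), (10, 6), (11, 1), (11, 2), (11, 5), (11, 6), (12, 1), (12, 2), (12, 5), (12, 6)]

Answer: ........
........
........
.OO..OO.
.OO..OO.
.OO..OO.
O..OO..O
........
........
O..OO..O
.OO..OO.
.OO..OO.
.OO..OO.
........
........
........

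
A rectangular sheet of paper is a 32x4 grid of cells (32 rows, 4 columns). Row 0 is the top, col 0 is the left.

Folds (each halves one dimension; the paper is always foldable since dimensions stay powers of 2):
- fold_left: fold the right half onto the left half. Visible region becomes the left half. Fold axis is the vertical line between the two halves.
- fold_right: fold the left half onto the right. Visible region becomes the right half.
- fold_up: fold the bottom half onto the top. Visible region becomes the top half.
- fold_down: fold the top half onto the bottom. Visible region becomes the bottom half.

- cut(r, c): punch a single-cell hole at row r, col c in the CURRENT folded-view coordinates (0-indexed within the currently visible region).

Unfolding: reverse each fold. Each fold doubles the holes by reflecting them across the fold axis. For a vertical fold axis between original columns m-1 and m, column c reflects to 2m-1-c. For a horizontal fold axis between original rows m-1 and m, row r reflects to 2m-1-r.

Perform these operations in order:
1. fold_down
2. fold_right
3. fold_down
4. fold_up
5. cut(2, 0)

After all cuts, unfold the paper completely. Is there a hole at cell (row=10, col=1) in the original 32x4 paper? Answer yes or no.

Op 1 fold_down: fold axis h@16; visible region now rows[16,32) x cols[0,4) = 16x4
Op 2 fold_right: fold axis v@2; visible region now rows[16,32) x cols[2,4) = 16x2
Op 3 fold_down: fold axis h@24; visible region now rows[24,32) x cols[2,4) = 8x2
Op 4 fold_up: fold axis h@28; visible region now rows[24,28) x cols[2,4) = 4x2
Op 5 cut(2, 0): punch at orig (26,2); cuts so far [(26, 2)]; region rows[24,28) x cols[2,4) = 4x2
Unfold 1 (reflect across h@28): 2 holes -> [(26, 2), (29, 2)]
Unfold 2 (reflect across h@24): 4 holes -> [(18, 2), (21, 2), (26, 2), (29, 2)]
Unfold 3 (reflect across v@2): 8 holes -> [(18, 1), (18, 2), (21, 1), (21, 2), (26, 1), (26, 2), (29, 1), (29, 2)]
Unfold 4 (reflect across h@16): 16 holes -> [(2, 1), (2, 2), (5, 1), (5, 2), (10, 1), (10, 2), (13, 1), (13, 2), (18, 1), (18, 2), (21, 1), (21, 2), (26, 1), (26, 2), (29, 1), (29, 2)]
Holes: [(2, 1), (2, 2), (5, 1), (5, 2), (10, 1), (10, 2), (13, 1), (13, 2), (18, 1), (18, 2), (21, 1), (21, 2), (26, 1), (26, 2), (29, 1), (29, 2)]

Answer: yes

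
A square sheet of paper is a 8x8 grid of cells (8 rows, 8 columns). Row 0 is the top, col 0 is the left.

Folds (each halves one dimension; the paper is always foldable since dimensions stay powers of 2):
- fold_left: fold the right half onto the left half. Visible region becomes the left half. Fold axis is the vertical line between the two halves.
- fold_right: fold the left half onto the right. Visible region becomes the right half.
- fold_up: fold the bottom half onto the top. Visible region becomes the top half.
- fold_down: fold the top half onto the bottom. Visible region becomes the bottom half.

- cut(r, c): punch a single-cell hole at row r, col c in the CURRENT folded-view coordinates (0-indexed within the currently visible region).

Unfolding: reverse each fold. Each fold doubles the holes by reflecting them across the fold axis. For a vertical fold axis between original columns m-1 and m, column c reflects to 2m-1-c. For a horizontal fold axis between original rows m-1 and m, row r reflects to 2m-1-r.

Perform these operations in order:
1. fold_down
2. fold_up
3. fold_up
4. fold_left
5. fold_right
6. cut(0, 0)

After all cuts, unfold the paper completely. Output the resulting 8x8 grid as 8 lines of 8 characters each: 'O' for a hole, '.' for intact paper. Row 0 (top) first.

Op 1 fold_down: fold axis h@4; visible region now rows[4,8) x cols[0,8) = 4x8
Op 2 fold_up: fold axis h@6; visible region now rows[4,6) x cols[0,8) = 2x8
Op 3 fold_up: fold axis h@5; visible region now rows[4,5) x cols[0,8) = 1x8
Op 4 fold_left: fold axis v@4; visible region now rows[4,5) x cols[0,4) = 1x4
Op 5 fold_right: fold axis v@2; visible region now rows[4,5) x cols[2,4) = 1x2
Op 6 cut(0, 0): punch at orig (4,2); cuts so far [(4, 2)]; region rows[4,5) x cols[2,4) = 1x2
Unfold 1 (reflect across v@2): 2 holes -> [(4, 1), (4, 2)]
Unfold 2 (reflect across v@4): 4 holes -> [(4, 1), (4, 2), (4, 5), (4, 6)]
Unfold 3 (reflect across h@5): 8 holes -> [(4, 1), (4, 2), (4, 5), (4, 6), (5, 1), (5, 2), (5, 5), (5, 6)]
Unfold 4 (reflect across h@6): 16 holes -> [(4, 1), (4, 2), (4, 5), (4, 6), (5, 1), (5, 2), (5, 5), (5, 6), (6, 1), (6, 2), (6, 5), (6, 6), (7, 1), (7, 2), (7, 5), (7, 6)]
Unfold 5 (reflect across h@4): 32 holes -> [(0, 1), (0, 2), (0, 5), (0, 6), (1, 1), (1, 2), (1, 5), (1, 6), (2, 1), (2, 2), (2, 5), (2, 6), (3, 1), (3, 2), (3, 5), (3, 6), (4, 1), (4, 2), (4, 5), (4, 6), (5, 1), (5, 2), (5, 5), (5, 6), (6, 1), (6, 2), (6, 5), (6, 6), (7, 1), (7, 2), (7, 5), (7, 6)]

Answer: .OO..OO.
.OO..OO.
.OO..OO.
.OO..OO.
.OO..OO.
.OO..OO.
.OO..OO.
.OO..OO.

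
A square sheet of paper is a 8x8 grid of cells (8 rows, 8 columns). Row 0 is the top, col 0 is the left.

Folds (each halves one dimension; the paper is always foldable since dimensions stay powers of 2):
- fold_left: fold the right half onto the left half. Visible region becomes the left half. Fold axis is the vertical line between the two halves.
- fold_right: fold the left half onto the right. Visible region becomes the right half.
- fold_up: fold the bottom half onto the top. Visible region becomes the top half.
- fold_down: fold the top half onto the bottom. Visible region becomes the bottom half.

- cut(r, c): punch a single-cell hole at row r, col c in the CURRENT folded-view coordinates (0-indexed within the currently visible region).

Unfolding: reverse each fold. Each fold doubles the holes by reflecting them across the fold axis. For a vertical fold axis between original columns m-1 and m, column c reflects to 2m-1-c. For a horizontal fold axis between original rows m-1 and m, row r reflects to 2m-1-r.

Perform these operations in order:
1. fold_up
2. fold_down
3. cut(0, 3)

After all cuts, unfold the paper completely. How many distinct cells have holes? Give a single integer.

Op 1 fold_up: fold axis h@4; visible region now rows[0,4) x cols[0,8) = 4x8
Op 2 fold_down: fold axis h@2; visible region now rows[2,4) x cols[0,8) = 2x8
Op 3 cut(0, 3): punch at orig (2,3); cuts so far [(2, 3)]; region rows[2,4) x cols[0,8) = 2x8
Unfold 1 (reflect across h@2): 2 holes -> [(1, 3), (2, 3)]
Unfold 2 (reflect across h@4): 4 holes -> [(1, 3), (2, 3), (5, 3), (6, 3)]

Answer: 4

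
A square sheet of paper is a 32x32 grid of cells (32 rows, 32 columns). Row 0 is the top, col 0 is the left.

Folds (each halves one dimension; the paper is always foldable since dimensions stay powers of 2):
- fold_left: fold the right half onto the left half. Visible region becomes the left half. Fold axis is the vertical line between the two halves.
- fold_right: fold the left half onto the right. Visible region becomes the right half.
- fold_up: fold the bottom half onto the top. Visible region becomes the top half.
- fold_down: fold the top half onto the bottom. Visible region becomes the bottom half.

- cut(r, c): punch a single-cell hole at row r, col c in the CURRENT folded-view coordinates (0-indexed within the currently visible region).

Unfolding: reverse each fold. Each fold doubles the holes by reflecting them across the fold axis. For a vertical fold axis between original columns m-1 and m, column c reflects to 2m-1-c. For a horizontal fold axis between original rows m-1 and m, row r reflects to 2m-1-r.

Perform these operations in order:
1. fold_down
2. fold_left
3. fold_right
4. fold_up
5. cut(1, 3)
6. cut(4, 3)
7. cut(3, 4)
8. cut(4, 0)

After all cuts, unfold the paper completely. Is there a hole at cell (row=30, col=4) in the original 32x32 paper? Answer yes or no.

Op 1 fold_down: fold axis h@16; visible region now rows[16,32) x cols[0,32) = 16x32
Op 2 fold_left: fold axis v@16; visible region now rows[16,32) x cols[0,16) = 16x16
Op 3 fold_right: fold axis v@8; visible region now rows[16,32) x cols[8,16) = 16x8
Op 4 fold_up: fold axis h@24; visible region now rows[16,24) x cols[8,16) = 8x8
Op 5 cut(1, 3): punch at orig (17,11); cuts so far [(17, 11)]; region rows[16,24) x cols[8,16) = 8x8
Op 6 cut(4, 3): punch at orig (20,11); cuts so far [(17, 11), (20, 11)]; region rows[16,24) x cols[8,16) = 8x8
Op 7 cut(3, 4): punch at orig (19,12); cuts so far [(17, 11), (19, 12), (20, 11)]; region rows[16,24) x cols[8,16) = 8x8
Op 8 cut(4, 0): punch at orig (20,8); cuts so far [(17, 11), (19, 12), (20, 8), (20, 11)]; region rows[16,24) x cols[8,16) = 8x8
Unfold 1 (reflect across h@24): 8 holes -> [(17, 11), (19, 12), (20, 8), (20, 11), (27, 8), (27, 11), (28, 12), (30, 11)]
Unfold 2 (reflect across v@8): 16 holes -> [(17, 4), (17, 11), (19, 3), (19, 12), (20, 4), (20, 7), (20, 8), (20, 11), (27, 4), (27, 7), (27, 8), (27, 11), (28, 3), (28, 12), (30, 4), (30, 11)]
Unfold 3 (reflect across v@16): 32 holes -> [(17, 4), (17, 11), (17, 20), (17, 27), (19, 3), (19, 12), (19, 19), (19, 28), (20, 4), (20, 7), (20, 8), (20, 11), (20, 20), (20, 23), (20, 24), (20, 27), (27, 4), (27, 7), (27, 8), (27, 11), (27, 20), (27, 23), (27, 24), (27, 27), (28, 3), (28, 12), (28, 19), (28, 28), (30, 4), (30, 11), (30, 20), (30, 27)]
Unfold 4 (reflect across h@16): 64 holes -> [(1, 4), (1, 11), (1, 20), (1, 27), (3, 3), (3, 12), (3, 19), (3, 28), (4, 4), (4, 7), (4, 8), (4, 11), (4, 20), (4, 23), (4, 24), (4, 27), (11, 4), (11, 7), (11, 8), (11, 11), (11, 20), (11, 23), (11, 24), (11, 27), (12, 3), (12, 12), (12, 19), (12, 28), (14, 4), (14, 11), (14, 20), (14, 27), (17, 4), (17, 11), (17, 20), (17, 27), (19, 3), (19, 12), (19, 19), (19, 28), (20, 4), (20, 7), (20, 8), (20, 11), (20, 20), (20, 23), (20, 24), (20, 27), (27, 4), (27, 7), (27, 8), (27, 11), (27, 20), (27, 23), (27, 24), (27, 27), (28, 3), (28, 12), (28, 19), (28, 28), (30, 4), (30, 11), (30, 20), (30, 27)]
Holes: [(1, 4), (1, 11), (1, 20), (1, 27), (3, 3), (3, 12), (3, 19), (3, 28), (4, 4), (4, 7), (4, 8), (4, 11), (4, 20), (4, 23), (4, 24), (4, 27), (11, 4), (11, 7), (11, 8), (11, 11), (11, 20), (11, 23), (11, 24), (11, 27), (12, 3), (12, 12), (12, 19), (12, 28), (14, 4), (14, 11), (14, 20), (14, 27), (17, 4), (17, 11), (17, 20), (17, 27), (19, 3), (19, 12), (19, 19), (19, 28), (20, 4), (20, 7), (20, 8), (20, 11), (20, 20), (20, 23), (20, 24), (20, 27), (27, 4), (27, 7), (27, 8), (27, 11), (27, 20), (27, 23), (27, 24), (27, 27), (28, 3), (28, 12), (28, 19), (28, 28), (30, 4), (30, 11), (30, 20), (30, 27)]

Answer: yes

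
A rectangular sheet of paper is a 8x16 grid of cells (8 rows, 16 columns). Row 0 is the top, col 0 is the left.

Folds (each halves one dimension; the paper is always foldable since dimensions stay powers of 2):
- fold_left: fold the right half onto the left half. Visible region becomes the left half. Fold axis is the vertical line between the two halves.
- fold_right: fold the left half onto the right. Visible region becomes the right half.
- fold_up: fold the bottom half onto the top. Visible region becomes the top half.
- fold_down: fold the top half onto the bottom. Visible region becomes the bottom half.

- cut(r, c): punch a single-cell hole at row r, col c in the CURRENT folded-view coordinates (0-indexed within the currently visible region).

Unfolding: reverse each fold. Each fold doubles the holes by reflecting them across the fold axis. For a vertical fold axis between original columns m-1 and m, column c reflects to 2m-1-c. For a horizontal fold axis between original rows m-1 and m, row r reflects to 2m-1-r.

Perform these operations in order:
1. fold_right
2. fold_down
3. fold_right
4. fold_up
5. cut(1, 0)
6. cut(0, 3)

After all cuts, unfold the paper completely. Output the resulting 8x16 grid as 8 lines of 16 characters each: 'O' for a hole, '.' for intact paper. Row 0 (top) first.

Answer: O......OO......O
...OO......OO...
...OO......OO...
O......OO......O
O......OO......O
...OO......OO...
...OO......OO...
O......OO......O

Derivation:
Op 1 fold_right: fold axis v@8; visible region now rows[0,8) x cols[8,16) = 8x8
Op 2 fold_down: fold axis h@4; visible region now rows[4,8) x cols[8,16) = 4x8
Op 3 fold_right: fold axis v@12; visible region now rows[4,8) x cols[12,16) = 4x4
Op 4 fold_up: fold axis h@6; visible region now rows[4,6) x cols[12,16) = 2x4
Op 5 cut(1, 0): punch at orig (5,12); cuts so far [(5, 12)]; region rows[4,6) x cols[12,16) = 2x4
Op 6 cut(0, 3): punch at orig (4,15); cuts so far [(4, 15), (5, 12)]; region rows[4,6) x cols[12,16) = 2x4
Unfold 1 (reflect across h@6): 4 holes -> [(4, 15), (5, 12), (6, 12), (7, 15)]
Unfold 2 (reflect across v@12): 8 holes -> [(4, 8), (4, 15), (5, 11), (5, 12), (6, 11), (6, 12), (7, 8), (7, 15)]
Unfold 3 (reflect across h@4): 16 holes -> [(0, 8), (0, 15), (1, 11), (1, 12), (2, 11), (2, 12), (3, 8), (3, 15), (4, 8), (4, 15), (5, 11), (5, 12), (6, 11), (6, 12), (7, 8), (7, 15)]
Unfold 4 (reflect across v@8): 32 holes -> [(0, 0), (0, 7), (0, 8), (0, 15), (1, 3), (1, 4), (1, 11), (1, 12), (2, 3), (2, 4), (2, 11), (2, 12), (3, 0), (3, 7), (3, 8), (3, 15), (4, 0), (4, 7), (4, 8), (4, 15), (5, 3), (5, 4), (5, 11), (5, 12), (6, 3), (6, 4), (6, 11), (6, 12), (7, 0), (7, 7), (7, 8), (7, 15)]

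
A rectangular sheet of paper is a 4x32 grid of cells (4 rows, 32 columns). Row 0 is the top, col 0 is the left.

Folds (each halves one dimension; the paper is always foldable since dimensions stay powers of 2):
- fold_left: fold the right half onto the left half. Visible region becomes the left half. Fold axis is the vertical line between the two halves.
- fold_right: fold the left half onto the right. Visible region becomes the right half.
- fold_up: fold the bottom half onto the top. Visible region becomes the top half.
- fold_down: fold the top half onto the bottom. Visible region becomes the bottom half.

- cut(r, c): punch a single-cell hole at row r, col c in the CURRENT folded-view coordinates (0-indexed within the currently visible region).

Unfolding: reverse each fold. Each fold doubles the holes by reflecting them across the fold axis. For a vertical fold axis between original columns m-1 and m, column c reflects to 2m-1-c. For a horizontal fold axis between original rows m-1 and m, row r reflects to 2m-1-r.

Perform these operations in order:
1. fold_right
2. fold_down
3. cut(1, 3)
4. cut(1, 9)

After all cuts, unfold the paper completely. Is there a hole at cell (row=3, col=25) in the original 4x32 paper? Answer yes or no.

Answer: yes

Derivation:
Op 1 fold_right: fold axis v@16; visible region now rows[0,4) x cols[16,32) = 4x16
Op 2 fold_down: fold axis h@2; visible region now rows[2,4) x cols[16,32) = 2x16
Op 3 cut(1, 3): punch at orig (3,19); cuts so far [(3, 19)]; region rows[2,4) x cols[16,32) = 2x16
Op 4 cut(1, 9): punch at orig (3,25); cuts so far [(3, 19), (3, 25)]; region rows[2,4) x cols[16,32) = 2x16
Unfold 1 (reflect across h@2): 4 holes -> [(0, 19), (0, 25), (3, 19), (3, 25)]
Unfold 2 (reflect across v@16): 8 holes -> [(0, 6), (0, 12), (0, 19), (0, 25), (3, 6), (3, 12), (3, 19), (3, 25)]
Holes: [(0, 6), (0, 12), (0, 19), (0, 25), (3, 6), (3, 12), (3, 19), (3, 25)]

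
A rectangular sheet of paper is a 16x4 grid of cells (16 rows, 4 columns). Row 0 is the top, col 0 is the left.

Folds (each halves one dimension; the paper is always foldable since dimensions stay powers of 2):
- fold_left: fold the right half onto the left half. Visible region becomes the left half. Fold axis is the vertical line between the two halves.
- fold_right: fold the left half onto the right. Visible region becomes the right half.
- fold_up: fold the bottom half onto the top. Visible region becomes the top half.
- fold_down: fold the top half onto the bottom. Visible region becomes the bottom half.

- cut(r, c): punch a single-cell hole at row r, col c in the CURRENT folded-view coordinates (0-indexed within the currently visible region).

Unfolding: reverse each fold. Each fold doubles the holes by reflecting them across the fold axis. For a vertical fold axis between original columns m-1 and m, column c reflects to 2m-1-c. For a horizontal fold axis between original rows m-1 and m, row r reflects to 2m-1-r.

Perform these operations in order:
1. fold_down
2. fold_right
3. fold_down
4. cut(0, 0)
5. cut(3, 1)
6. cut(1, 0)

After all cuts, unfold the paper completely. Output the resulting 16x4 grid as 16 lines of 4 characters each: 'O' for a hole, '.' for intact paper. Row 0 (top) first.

Op 1 fold_down: fold axis h@8; visible region now rows[8,16) x cols[0,4) = 8x4
Op 2 fold_right: fold axis v@2; visible region now rows[8,16) x cols[2,4) = 8x2
Op 3 fold_down: fold axis h@12; visible region now rows[12,16) x cols[2,4) = 4x2
Op 4 cut(0, 0): punch at orig (12,2); cuts so far [(12, 2)]; region rows[12,16) x cols[2,4) = 4x2
Op 5 cut(3, 1): punch at orig (15,3); cuts so far [(12, 2), (15, 3)]; region rows[12,16) x cols[2,4) = 4x2
Op 6 cut(1, 0): punch at orig (13,2); cuts so far [(12, 2), (13, 2), (15, 3)]; region rows[12,16) x cols[2,4) = 4x2
Unfold 1 (reflect across h@12): 6 holes -> [(8, 3), (10, 2), (11, 2), (12, 2), (13, 2), (15, 3)]
Unfold 2 (reflect across v@2): 12 holes -> [(8, 0), (8, 3), (10, 1), (10, 2), (11, 1), (11, 2), (12, 1), (12, 2), (13, 1), (13, 2), (15, 0), (15, 3)]
Unfold 3 (reflect across h@8): 24 holes -> [(0, 0), (0, 3), (2, 1), (2, 2), (3, 1), (3, 2), (4, 1), (4, 2), (5, 1), (5, 2), (7, 0), (7, 3), (8, 0), (8, 3), (10, 1), (10, 2), (11, 1), (11, 2), (12, 1), (12, 2), (13, 1), (13, 2), (15, 0), (15, 3)]

Answer: O..O
....
.OO.
.OO.
.OO.
.OO.
....
O..O
O..O
....
.OO.
.OO.
.OO.
.OO.
....
O..O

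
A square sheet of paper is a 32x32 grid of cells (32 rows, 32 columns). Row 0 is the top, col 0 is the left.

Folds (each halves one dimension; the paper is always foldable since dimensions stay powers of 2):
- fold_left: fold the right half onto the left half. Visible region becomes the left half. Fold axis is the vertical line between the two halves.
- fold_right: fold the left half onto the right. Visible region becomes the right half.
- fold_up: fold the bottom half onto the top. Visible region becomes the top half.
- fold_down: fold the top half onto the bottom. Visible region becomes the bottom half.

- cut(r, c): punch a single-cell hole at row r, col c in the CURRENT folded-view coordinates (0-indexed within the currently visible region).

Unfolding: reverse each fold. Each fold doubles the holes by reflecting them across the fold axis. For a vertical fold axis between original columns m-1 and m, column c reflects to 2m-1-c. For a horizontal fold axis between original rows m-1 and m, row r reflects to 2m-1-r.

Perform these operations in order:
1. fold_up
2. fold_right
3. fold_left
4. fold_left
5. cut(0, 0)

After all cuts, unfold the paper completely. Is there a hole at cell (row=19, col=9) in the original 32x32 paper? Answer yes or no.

Op 1 fold_up: fold axis h@16; visible region now rows[0,16) x cols[0,32) = 16x32
Op 2 fold_right: fold axis v@16; visible region now rows[0,16) x cols[16,32) = 16x16
Op 3 fold_left: fold axis v@24; visible region now rows[0,16) x cols[16,24) = 16x8
Op 4 fold_left: fold axis v@20; visible region now rows[0,16) x cols[16,20) = 16x4
Op 5 cut(0, 0): punch at orig (0,16); cuts so far [(0, 16)]; region rows[0,16) x cols[16,20) = 16x4
Unfold 1 (reflect across v@20): 2 holes -> [(0, 16), (0, 23)]
Unfold 2 (reflect across v@24): 4 holes -> [(0, 16), (0, 23), (0, 24), (0, 31)]
Unfold 3 (reflect across v@16): 8 holes -> [(0, 0), (0, 7), (0, 8), (0, 15), (0, 16), (0, 23), (0, 24), (0, 31)]
Unfold 4 (reflect across h@16): 16 holes -> [(0, 0), (0, 7), (0, 8), (0, 15), (0, 16), (0, 23), (0, 24), (0, 31), (31, 0), (31, 7), (31, 8), (31, 15), (31, 16), (31, 23), (31, 24), (31, 31)]
Holes: [(0, 0), (0, 7), (0, 8), (0, 15), (0, 16), (0, 23), (0, 24), (0, 31), (31, 0), (31, 7), (31, 8), (31, 15), (31, 16), (31, 23), (31, 24), (31, 31)]

Answer: no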